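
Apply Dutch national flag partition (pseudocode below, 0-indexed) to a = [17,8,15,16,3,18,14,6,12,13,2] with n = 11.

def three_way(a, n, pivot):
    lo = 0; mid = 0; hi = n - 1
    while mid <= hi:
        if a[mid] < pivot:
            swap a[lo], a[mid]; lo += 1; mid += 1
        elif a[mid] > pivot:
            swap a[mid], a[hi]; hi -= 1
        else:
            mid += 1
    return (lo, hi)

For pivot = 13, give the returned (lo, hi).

(5, 5)

lo=0 mid=0 hi=10
17>13: swap(0,10), hi=9 ⇒ [2,8,15,16,3,18,14,6,12,13,17]
2<13: swap(0,0), lo=1 mid=1 ⇒ [2,8,15,16,3,18,14,6,12,13,17]
8<13: swap(1,1), lo=2 mid=2 ⇒ [2,8,15,16,3,18,14,6,12,13,17]
15>13: swap(2,9), hi=8 ⇒ [2,8,13,16,3,18,14,6,12,15,17]
13=13: mid=3
16>13: swap(3,8), hi=7 ⇒ [2,8,13,12,3,18,14,6,16,15,17]
12<13: swap(2,3), lo=3 mid=4 ⇒ [2,8,12,13,3,18,14,6,16,15,17]
3<13: swap(3,4), lo=4 mid=5 ⇒ [2,8,12,3,13,18,14,6,16,15,17]
18>13: swap(5,7), hi=6 ⇒ [2,8,12,3,13,6,14,18,16,15,17]
6<13: swap(4,5), lo=5 mid=6 ⇒ [2,8,12,3,6,13,14,18,16,15,17]
14>13: swap(6,6), hi=5 ⇒ [2,8,12,3,6,13,14,18,16,15,17]
done. lo=5 hi=5; a=[2,8,12,3,6,13,14,18,16,15,17]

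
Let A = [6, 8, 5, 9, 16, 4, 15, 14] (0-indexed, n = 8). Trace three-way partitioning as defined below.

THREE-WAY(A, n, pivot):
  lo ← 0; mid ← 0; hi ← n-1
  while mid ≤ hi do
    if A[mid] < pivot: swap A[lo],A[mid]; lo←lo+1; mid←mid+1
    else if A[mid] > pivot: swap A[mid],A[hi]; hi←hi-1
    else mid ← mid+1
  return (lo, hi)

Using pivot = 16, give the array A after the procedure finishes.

lo=0 mid=0 hi=7
6<16: swap(0,0), lo=1 mid=1 ⇒ [6, 8, 5, 9, 16, 4, 15, 14]
8<16: swap(1,1), lo=2 mid=2 ⇒ [6, 8, 5, 9, 16, 4, 15, 14]
5<16: swap(2,2), lo=3 mid=3 ⇒ [6, 8, 5, 9, 16, 4, 15, 14]
9<16: swap(3,3), lo=4 mid=4 ⇒ [6, 8, 5, 9, 16, 4, 15, 14]
16=16: mid=5
4<16: swap(4,5), lo=5 mid=6 ⇒ [6, 8, 5, 9, 4, 16, 15, 14]
15<16: swap(5,6), lo=6 mid=7 ⇒ [6, 8, 5, 9, 4, 15, 16, 14]
14<16: swap(6,7), lo=7 mid=8 ⇒ [6, 8, 5, 9, 4, 15, 14, 16]
done. lo=7 hi=7; A=[6, 8, 5, 9, 4, 15, 14, 16]

[6, 8, 5, 9, 4, 15, 14, 16]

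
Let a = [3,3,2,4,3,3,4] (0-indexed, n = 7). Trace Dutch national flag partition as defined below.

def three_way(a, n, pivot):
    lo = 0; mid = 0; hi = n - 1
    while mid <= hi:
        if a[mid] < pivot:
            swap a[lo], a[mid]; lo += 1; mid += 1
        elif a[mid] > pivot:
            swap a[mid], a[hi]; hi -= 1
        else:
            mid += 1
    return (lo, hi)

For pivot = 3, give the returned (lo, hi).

(1, 4)

lo=0 mid=0 hi=6
3=3: mid=1
3=3: mid=2
2<3: swap(0,2), lo=1 mid=3 ⇒ [2,3,3,4,3,3,4]
4>3: swap(3,6), hi=5 ⇒ [2,3,3,4,3,3,4]
4>3: swap(3,5), hi=4 ⇒ [2,3,3,3,3,4,4]
3=3: mid=4
3=3: mid=5
done. lo=1 hi=4; a=[2,3,3,3,3,4,4]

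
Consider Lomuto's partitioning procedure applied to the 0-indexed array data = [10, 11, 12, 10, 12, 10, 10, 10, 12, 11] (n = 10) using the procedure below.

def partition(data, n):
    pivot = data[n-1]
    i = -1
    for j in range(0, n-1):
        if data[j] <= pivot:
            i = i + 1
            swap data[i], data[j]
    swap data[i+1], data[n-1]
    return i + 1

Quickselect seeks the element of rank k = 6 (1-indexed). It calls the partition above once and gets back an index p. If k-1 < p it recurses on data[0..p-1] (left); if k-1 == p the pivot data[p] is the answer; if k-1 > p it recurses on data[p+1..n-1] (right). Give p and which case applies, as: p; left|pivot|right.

pivot = data[9] = 11; i = -1
j=0: data[0]=10 ≤ 11 → i=0, swap data[0],data[0] (no change) → [10, 11, 12, 10, 12, 10, 10, 10, 12, 11]
j=1: data[1]=11 ≤ 11 → i=1, swap data[1],data[1] (no change) → [10, 11, 12, 10, 12, 10, 10, 10, 12, 11]
j=2: data[2]=12 > 11 → no swap
j=3: data[3]=10 ≤ 11 → i=2, swap data[2],data[3] → [10, 11, 10, 12, 12, 10, 10, 10, 12, 11]
j=4: data[4]=12 > 11 → no swap
j=5: data[5]=10 ≤ 11 → i=3, swap data[3],data[5] → [10, 11, 10, 10, 12, 12, 10, 10, 12, 11]
j=6: data[6]=10 ≤ 11 → i=4, swap data[4],data[6] → [10, 11, 10, 10, 10, 12, 12, 10, 12, 11]
j=7: data[7]=10 ≤ 11 → i=5, swap data[5],data[7] → [10, 11, 10, 10, 10, 10, 12, 12, 12, 11]
j=8: data[8]=12 > 11 → no swap
final swap data[6],data[9] → [10, 11, 10, 10, 10, 10, 11, 12, 12, 12]; return 6
p = 6; k-1 = 5 < 6 ⇒ left

6; left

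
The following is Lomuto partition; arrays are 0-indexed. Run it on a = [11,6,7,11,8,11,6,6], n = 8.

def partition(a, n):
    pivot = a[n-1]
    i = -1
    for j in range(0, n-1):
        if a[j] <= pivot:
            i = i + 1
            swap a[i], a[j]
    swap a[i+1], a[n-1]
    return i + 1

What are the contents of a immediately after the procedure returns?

[6,6,6,11,8,11,11,7]

pivot=6, i=-1
j=0: 11>6, skip
j=1: 6≤6, i=0, swap(0,1) ⇒ [6,11,7,11,8,11,6,6]
j=2: 7>6, skip
j=3: 11>6, skip
j=4: 8>6, skip
j=5: 11>6, skip
j=6: 6≤6, i=1, swap(1,6) ⇒ [6,6,7,11,8,11,11,6]
swap(2,7) ⇒ [6,6,6,11,8,11,11,7]; return 2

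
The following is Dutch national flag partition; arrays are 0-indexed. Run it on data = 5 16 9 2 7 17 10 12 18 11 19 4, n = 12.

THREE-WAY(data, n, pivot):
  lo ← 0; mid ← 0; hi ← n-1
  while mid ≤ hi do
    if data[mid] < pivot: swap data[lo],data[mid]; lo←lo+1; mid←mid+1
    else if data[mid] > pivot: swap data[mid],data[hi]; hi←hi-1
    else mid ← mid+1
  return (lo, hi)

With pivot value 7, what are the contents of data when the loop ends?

pivot = 7; lo=0, mid=0, hi=11
data[mid]=5<7: swap data[0],data[0]; lo=1,mid=1 → 5 16 9 2 7 17 10 12 18 11 19 4
data[mid]=16>7: swap data[1],data[11]; hi=10 → 5 4 9 2 7 17 10 12 18 11 19 16
data[mid]=4<7: swap data[1],data[1]; lo=2,mid=2 → 5 4 9 2 7 17 10 12 18 11 19 16
data[mid]=9>7: swap data[2],data[10]; hi=9 → 5 4 19 2 7 17 10 12 18 11 9 16
data[mid]=19>7: swap data[2],data[9]; hi=8 → 5 4 11 2 7 17 10 12 18 19 9 16
data[mid]=11>7: swap data[2],data[8]; hi=7 → 5 4 18 2 7 17 10 12 11 19 9 16
data[mid]=18>7: swap data[2],data[7]; hi=6 → 5 4 12 2 7 17 10 18 11 19 9 16
data[mid]=12>7: swap data[2],data[6]; hi=5 → 5 4 10 2 7 17 12 18 11 19 9 16
data[mid]=10>7: swap data[2],data[5]; hi=4 → 5 4 17 2 7 10 12 18 11 19 9 16
data[mid]=17>7: swap data[2],data[4]; hi=3 → 5 4 7 2 17 10 12 18 11 19 9 16
data[mid]=7=7: mid=3
data[mid]=2<7: swap data[2],data[3]; lo=3,mid=4 → 5 4 2 7 17 10 12 18 11 19 9 16
end: lo=3, hi=3; data = 5 4 2 7 17 10 12 18 11 19 9 16

5 4 2 7 17 10 12 18 11 19 9 16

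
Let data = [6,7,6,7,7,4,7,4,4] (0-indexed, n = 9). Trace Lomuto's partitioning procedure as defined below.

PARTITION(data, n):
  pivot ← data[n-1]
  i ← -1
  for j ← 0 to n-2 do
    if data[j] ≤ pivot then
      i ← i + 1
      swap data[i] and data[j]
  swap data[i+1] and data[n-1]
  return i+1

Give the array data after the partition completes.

pivot = data[8] = 4; i = -1
j=0: data[0]=6 > 4 → no swap
j=1: data[1]=7 > 4 → no swap
j=2: data[2]=6 > 4 → no swap
j=3: data[3]=7 > 4 → no swap
j=4: data[4]=7 > 4 → no swap
j=5: data[5]=4 ≤ 4 → i=0, swap data[0],data[5] → [4,7,6,7,7,6,7,4,4]
j=6: data[6]=7 > 4 → no swap
j=7: data[7]=4 ≤ 4 → i=1, swap data[1],data[7] → [4,4,6,7,7,6,7,7,4]
final swap data[2],data[8] → [4,4,4,7,7,6,7,7,6]; return 2

[4,4,4,7,7,6,7,7,6]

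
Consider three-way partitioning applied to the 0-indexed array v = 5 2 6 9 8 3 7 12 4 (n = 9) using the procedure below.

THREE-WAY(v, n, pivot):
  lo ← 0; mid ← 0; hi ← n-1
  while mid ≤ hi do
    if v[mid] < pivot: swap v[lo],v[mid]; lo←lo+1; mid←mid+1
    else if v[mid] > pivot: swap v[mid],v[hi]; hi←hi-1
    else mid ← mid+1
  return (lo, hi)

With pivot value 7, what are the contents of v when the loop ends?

lo=0 mid=0 hi=8
5<7: swap(0,0), lo=1 mid=1 ⇒ 5 2 6 9 8 3 7 12 4
2<7: swap(1,1), lo=2 mid=2 ⇒ 5 2 6 9 8 3 7 12 4
6<7: swap(2,2), lo=3 mid=3 ⇒ 5 2 6 9 8 3 7 12 4
9>7: swap(3,8), hi=7 ⇒ 5 2 6 4 8 3 7 12 9
4<7: swap(3,3), lo=4 mid=4 ⇒ 5 2 6 4 8 3 7 12 9
8>7: swap(4,7), hi=6 ⇒ 5 2 6 4 12 3 7 8 9
12>7: swap(4,6), hi=5 ⇒ 5 2 6 4 7 3 12 8 9
7=7: mid=5
3<7: swap(4,5), lo=5 mid=6 ⇒ 5 2 6 4 3 7 12 8 9
done. lo=5 hi=5; v=5 2 6 4 3 7 12 8 9

5 2 6 4 3 7 12 8 9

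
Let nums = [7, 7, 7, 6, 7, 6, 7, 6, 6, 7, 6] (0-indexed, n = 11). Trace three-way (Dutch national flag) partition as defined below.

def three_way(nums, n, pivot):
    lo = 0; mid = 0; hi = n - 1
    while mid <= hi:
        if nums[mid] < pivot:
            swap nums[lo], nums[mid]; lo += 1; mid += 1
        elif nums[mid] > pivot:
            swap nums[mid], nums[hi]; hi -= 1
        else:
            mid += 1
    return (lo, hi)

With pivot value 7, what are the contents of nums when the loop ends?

pivot = 7; lo=0, mid=0, hi=10
nums[mid]=7=7: mid=1
nums[mid]=7=7: mid=2
nums[mid]=7=7: mid=3
nums[mid]=6<7: swap nums[0],nums[3]; lo=1,mid=4 → [6, 7, 7, 7, 7, 6, 7, 6, 6, 7, 6]
nums[mid]=7=7: mid=5
nums[mid]=6<7: swap nums[1],nums[5]; lo=2,mid=6 → [6, 6, 7, 7, 7, 7, 7, 6, 6, 7, 6]
nums[mid]=7=7: mid=7
nums[mid]=6<7: swap nums[2],nums[7]; lo=3,mid=8 → [6, 6, 6, 7, 7, 7, 7, 7, 6, 7, 6]
nums[mid]=6<7: swap nums[3],nums[8]; lo=4,mid=9 → [6, 6, 6, 6, 7, 7, 7, 7, 7, 7, 6]
nums[mid]=7=7: mid=10
nums[mid]=6<7: swap nums[4],nums[10]; lo=5,mid=11 → [6, 6, 6, 6, 6, 7, 7, 7, 7, 7, 7]
end: lo=5, hi=10; nums = [6, 6, 6, 6, 6, 7, 7, 7, 7, 7, 7]

[6, 6, 6, 6, 6, 7, 7, 7, 7, 7, 7]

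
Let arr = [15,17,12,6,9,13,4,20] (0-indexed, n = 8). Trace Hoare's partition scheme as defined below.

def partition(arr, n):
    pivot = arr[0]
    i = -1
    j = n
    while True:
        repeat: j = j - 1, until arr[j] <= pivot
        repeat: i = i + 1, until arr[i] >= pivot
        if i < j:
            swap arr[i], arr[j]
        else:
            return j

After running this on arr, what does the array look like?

[4,13,12,6,9,17,15,20]

pivot=15
j stops at 6 (4), i stops at 0 (15); swap ⇒ [4,17,12,6,9,13,15,20]
j stops at 5 (13), i stops at 1 (17); swap ⇒ [4,13,12,6,9,17,15,20]
j stops at 4, i stops at 5; i≥j ⇒ return 4. arr=[4,13,12,6,9,17,15,20]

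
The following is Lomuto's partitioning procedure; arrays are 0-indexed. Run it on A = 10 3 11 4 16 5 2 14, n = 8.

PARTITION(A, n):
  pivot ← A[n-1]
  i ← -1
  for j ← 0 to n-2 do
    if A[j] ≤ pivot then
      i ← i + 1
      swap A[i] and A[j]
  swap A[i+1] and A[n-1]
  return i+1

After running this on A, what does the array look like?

10 3 11 4 5 2 14 16

pivot = A[7] = 14; i = -1
j=0: A[0]=10 ≤ 14 → i=0, swap A[0],A[0] (no change) → 10 3 11 4 16 5 2 14
j=1: A[1]=3 ≤ 14 → i=1, swap A[1],A[1] (no change) → 10 3 11 4 16 5 2 14
j=2: A[2]=11 ≤ 14 → i=2, swap A[2],A[2] (no change) → 10 3 11 4 16 5 2 14
j=3: A[3]=4 ≤ 14 → i=3, swap A[3],A[3] (no change) → 10 3 11 4 16 5 2 14
j=4: A[4]=16 > 14 → no swap
j=5: A[5]=5 ≤ 14 → i=4, swap A[4],A[5] → 10 3 11 4 5 16 2 14
j=6: A[6]=2 ≤ 14 → i=5, swap A[5],A[6] → 10 3 11 4 5 2 16 14
final swap A[6],A[7] → 10 3 11 4 5 2 14 16; return 6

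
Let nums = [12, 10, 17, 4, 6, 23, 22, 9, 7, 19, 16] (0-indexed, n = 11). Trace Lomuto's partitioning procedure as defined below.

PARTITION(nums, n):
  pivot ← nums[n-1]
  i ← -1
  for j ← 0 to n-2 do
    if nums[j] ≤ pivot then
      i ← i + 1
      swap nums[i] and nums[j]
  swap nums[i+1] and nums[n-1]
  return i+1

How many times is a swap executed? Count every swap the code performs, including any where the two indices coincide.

7

pivot = nums[10] = 16; i = -1
j=0: nums[0]=12 ≤ 16 → i=0, swap nums[0],nums[0] (no change) → [12, 10, 17, 4, 6, 23, 22, 9, 7, 19, 16]
j=1: nums[1]=10 ≤ 16 → i=1, swap nums[1],nums[1] (no change) → [12, 10, 17, 4, 6, 23, 22, 9, 7, 19, 16]
j=2: nums[2]=17 > 16 → no swap
j=3: nums[3]=4 ≤ 16 → i=2, swap nums[2],nums[3] → [12, 10, 4, 17, 6, 23, 22, 9, 7, 19, 16]
j=4: nums[4]=6 ≤ 16 → i=3, swap nums[3],nums[4] → [12, 10, 4, 6, 17, 23, 22, 9, 7, 19, 16]
j=5: nums[5]=23 > 16 → no swap
j=6: nums[6]=22 > 16 → no swap
j=7: nums[7]=9 ≤ 16 → i=4, swap nums[4],nums[7] → [12, 10, 4, 6, 9, 23, 22, 17, 7, 19, 16]
j=8: nums[8]=7 ≤ 16 → i=5, swap nums[5],nums[8] → [12, 10, 4, 6, 9, 7, 22, 17, 23, 19, 16]
j=9: nums[9]=19 > 16 → no swap
final swap nums[6],nums[10] → [12, 10, 4, 6, 9, 7, 16, 17, 23, 19, 22]; return 6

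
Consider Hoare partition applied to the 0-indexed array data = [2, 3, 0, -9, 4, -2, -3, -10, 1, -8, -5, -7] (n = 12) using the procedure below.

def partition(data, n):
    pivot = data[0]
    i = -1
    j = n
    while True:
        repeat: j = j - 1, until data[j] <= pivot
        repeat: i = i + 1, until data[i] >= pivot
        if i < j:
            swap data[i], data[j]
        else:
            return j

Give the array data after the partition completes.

pivot=2
j stops at 11 (-7), i stops at 0 (2); swap ⇒ [-7, 3, 0, -9, 4, -2, -3, -10, 1, -8, -5, 2]
j stops at 10 (-5), i stops at 1 (3); swap ⇒ [-7, -5, 0, -9, 4, -2, -3, -10, 1, -8, 3, 2]
j stops at 9 (-8), i stops at 4 (4); swap ⇒ [-7, -5, 0, -9, -8, -2, -3, -10, 1, 4, 3, 2]
j stops at 8, i stops at 9; i≥j ⇒ return 8. data=[-7, -5, 0, -9, -8, -2, -3, -10, 1, 4, 3, 2]

[-7, -5, 0, -9, -8, -2, -3, -10, 1, 4, 3, 2]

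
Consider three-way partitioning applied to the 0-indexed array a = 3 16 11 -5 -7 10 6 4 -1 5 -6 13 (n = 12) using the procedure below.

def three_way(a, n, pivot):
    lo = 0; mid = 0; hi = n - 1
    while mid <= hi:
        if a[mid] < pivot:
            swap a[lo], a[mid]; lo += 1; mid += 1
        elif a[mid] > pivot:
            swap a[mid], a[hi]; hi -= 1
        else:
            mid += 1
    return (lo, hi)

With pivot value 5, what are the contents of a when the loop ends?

pivot = 5; lo=0, mid=0, hi=11
a[mid]=3<5: swap a[0],a[0]; lo=1,mid=1 → 3 16 11 -5 -7 10 6 4 -1 5 -6 13
a[mid]=16>5: swap a[1],a[11]; hi=10 → 3 13 11 -5 -7 10 6 4 -1 5 -6 16
a[mid]=13>5: swap a[1],a[10]; hi=9 → 3 -6 11 -5 -7 10 6 4 -1 5 13 16
a[mid]=-6<5: swap a[1],a[1]; lo=2,mid=2 → 3 -6 11 -5 -7 10 6 4 -1 5 13 16
a[mid]=11>5: swap a[2],a[9]; hi=8 → 3 -6 5 -5 -7 10 6 4 -1 11 13 16
a[mid]=5=5: mid=3
a[mid]=-5<5: swap a[2],a[3]; lo=3,mid=4 → 3 -6 -5 5 -7 10 6 4 -1 11 13 16
a[mid]=-7<5: swap a[3],a[4]; lo=4,mid=5 → 3 -6 -5 -7 5 10 6 4 -1 11 13 16
a[mid]=10>5: swap a[5],a[8]; hi=7 → 3 -6 -5 -7 5 -1 6 4 10 11 13 16
a[mid]=-1<5: swap a[4],a[5]; lo=5,mid=6 → 3 -6 -5 -7 -1 5 6 4 10 11 13 16
a[mid]=6>5: swap a[6],a[7]; hi=6 → 3 -6 -5 -7 -1 5 4 6 10 11 13 16
a[mid]=4<5: swap a[5],a[6]; lo=6,mid=7 → 3 -6 -5 -7 -1 4 5 6 10 11 13 16
end: lo=6, hi=6; a = 3 -6 -5 -7 -1 4 5 6 10 11 13 16

3 -6 -5 -7 -1 4 5 6 10 11 13 16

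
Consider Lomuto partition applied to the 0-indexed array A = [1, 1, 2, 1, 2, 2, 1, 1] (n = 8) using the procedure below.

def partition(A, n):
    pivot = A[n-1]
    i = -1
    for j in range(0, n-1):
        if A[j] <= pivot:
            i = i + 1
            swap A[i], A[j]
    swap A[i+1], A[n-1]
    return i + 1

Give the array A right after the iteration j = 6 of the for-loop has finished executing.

pivot=1, i=-1
j=0: 1≤1, i=0, swap(0,0) ⇒ [1, 1, 2, 1, 2, 2, 1, 1]
j=1: 1≤1, i=1, swap(1,1) ⇒ [1, 1, 2, 1, 2, 2, 1, 1]
j=2: 2>1, skip
j=3: 1≤1, i=2, swap(2,3) ⇒ [1, 1, 1, 2, 2, 2, 1, 1]
j=4: 2>1, skip
j=5: 2>1, skip
j=6: 1≤1, i=3, swap(3,6) ⇒ [1, 1, 1, 1, 2, 2, 2, 1]
(after j=6) A = [1, 1, 1, 1, 2, 2, 2, 1]

[1, 1, 1, 1, 2, 2, 2, 1]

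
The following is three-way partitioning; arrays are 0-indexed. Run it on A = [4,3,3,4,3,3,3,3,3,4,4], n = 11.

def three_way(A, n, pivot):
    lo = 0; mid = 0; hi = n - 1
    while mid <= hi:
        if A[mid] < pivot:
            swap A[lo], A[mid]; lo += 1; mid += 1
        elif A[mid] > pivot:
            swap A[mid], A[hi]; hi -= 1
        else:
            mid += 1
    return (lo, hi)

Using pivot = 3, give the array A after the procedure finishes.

pivot = 3; lo=0, mid=0, hi=10
A[mid]=4>3: swap A[0],A[10]; hi=9 → [4,3,3,4,3,3,3,3,3,4,4]
A[mid]=4>3: swap A[0],A[9]; hi=8 → [4,3,3,4,3,3,3,3,3,4,4]
A[mid]=4>3: swap A[0],A[8]; hi=7 → [3,3,3,4,3,3,3,3,4,4,4]
A[mid]=3=3: mid=1
A[mid]=3=3: mid=2
A[mid]=3=3: mid=3
A[mid]=4>3: swap A[3],A[7]; hi=6 → [3,3,3,3,3,3,3,4,4,4,4]
A[mid]=3=3: mid=4
A[mid]=3=3: mid=5
A[mid]=3=3: mid=6
A[mid]=3=3: mid=7
end: lo=0, hi=6; A = [3,3,3,3,3,3,3,4,4,4,4]

[3,3,3,3,3,3,3,4,4,4,4]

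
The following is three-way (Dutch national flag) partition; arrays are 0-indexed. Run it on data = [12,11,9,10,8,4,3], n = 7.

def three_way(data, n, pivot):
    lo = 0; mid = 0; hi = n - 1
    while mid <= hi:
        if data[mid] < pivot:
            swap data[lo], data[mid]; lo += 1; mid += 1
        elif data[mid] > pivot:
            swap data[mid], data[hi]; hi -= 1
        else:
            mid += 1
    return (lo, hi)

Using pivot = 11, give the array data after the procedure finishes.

[3,9,10,8,4,11,12]

pivot = 11; lo=0, mid=0, hi=6
data[mid]=12>11: swap data[0],data[6]; hi=5 → [3,11,9,10,8,4,12]
data[mid]=3<11: swap data[0],data[0]; lo=1,mid=1 → [3,11,9,10,8,4,12]
data[mid]=11=11: mid=2
data[mid]=9<11: swap data[1],data[2]; lo=2,mid=3 → [3,9,11,10,8,4,12]
data[mid]=10<11: swap data[2],data[3]; lo=3,mid=4 → [3,9,10,11,8,4,12]
data[mid]=8<11: swap data[3],data[4]; lo=4,mid=5 → [3,9,10,8,11,4,12]
data[mid]=4<11: swap data[4],data[5]; lo=5,mid=6 → [3,9,10,8,4,11,12]
end: lo=5, hi=5; data = [3,9,10,8,4,11,12]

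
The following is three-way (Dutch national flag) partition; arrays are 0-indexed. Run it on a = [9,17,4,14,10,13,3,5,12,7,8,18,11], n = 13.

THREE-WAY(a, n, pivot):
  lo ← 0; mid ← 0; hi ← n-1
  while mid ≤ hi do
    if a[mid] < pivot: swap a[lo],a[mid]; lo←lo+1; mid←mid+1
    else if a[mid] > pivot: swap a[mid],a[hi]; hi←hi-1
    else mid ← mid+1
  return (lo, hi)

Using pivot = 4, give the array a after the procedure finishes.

[3,4,14,10,13,17,5,12,7,8,18,11,9]

lo=0 mid=0 hi=12
9>4: swap(0,12), hi=11 ⇒ [11,17,4,14,10,13,3,5,12,7,8,18,9]
11>4: swap(0,11), hi=10 ⇒ [18,17,4,14,10,13,3,5,12,7,8,11,9]
18>4: swap(0,10), hi=9 ⇒ [8,17,4,14,10,13,3,5,12,7,18,11,9]
8>4: swap(0,9), hi=8 ⇒ [7,17,4,14,10,13,3,5,12,8,18,11,9]
7>4: swap(0,8), hi=7 ⇒ [12,17,4,14,10,13,3,5,7,8,18,11,9]
12>4: swap(0,7), hi=6 ⇒ [5,17,4,14,10,13,3,12,7,8,18,11,9]
5>4: swap(0,6), hi=5 ⇒ [3,17,4,14,10,13,5,12,7,8,18,11,9]
3<4: swap(0,0), lo=1 mid=1 ⇒ [3,17,4,14,10,13,5,12,7,8,18,11,9]
17>4: swap(1,5), hi=4 ⇒ [3,13,4,14,10,17,5,12,7,8,18,11,9]
13>4: swap(1,4), hi=3 ⇒ [3,10,4,14,13,17,5,12,7,8,18,11,9]
10>4: swap(1,3), hi=2 ⇒ [3,14,4,10,13,17,5,12,7,8,18,11,9]
14>4: swap(1,2), hi=1 ⇒ [3,4,14,10,13,17,5,12,7,8,18,11,9]
4=4: mid=2
done. lo=1 hi=1; a=[3,4,14,10,13,17,5,12,7,8,18,11,9]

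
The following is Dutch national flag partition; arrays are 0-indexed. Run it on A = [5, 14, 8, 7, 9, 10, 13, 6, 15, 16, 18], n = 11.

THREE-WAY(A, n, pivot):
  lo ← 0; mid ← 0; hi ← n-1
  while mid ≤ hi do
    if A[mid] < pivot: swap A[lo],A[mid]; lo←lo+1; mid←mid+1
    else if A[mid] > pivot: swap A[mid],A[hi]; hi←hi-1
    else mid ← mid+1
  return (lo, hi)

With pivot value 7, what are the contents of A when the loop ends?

lo=0 mid=0 hi=10
5<7: swap(0,0), lo=1 mid=1 ⇒ [5, 14, 8, 7, 9, 10, 13, 6, 15, 16, 18]
14>7: swap(1,10), hi=9 ⇒ [5, 18, 8, 7, 9, 10, 13, 6, 15, 16, 14]
18>7: swap(1,9), hi=8 ⇒ [5, 16, 8, 7, 9, 10, 13, 6, 15, 18, 14]
16>7: swap(1,8), hi=7 ⇒ [5, 15, 8, 7, 9, 10, 13, 6, 16, 18, 14]
15>7: swap(1,7), hi=6 ⇒ [5, 6, 8, 7, 9, 10, 13, 15, 16, 18, 14]
6<7: swap(1,1), lo=2 mid=2 ⇒ [5, 6, 8, 7, 9, 10, 13, 15, 16, 18, 14]
8>7: swap(2,6), hi=5 ⇒ [5, 6, 13, 7, 9, 10, 8, 15, 16, 18, 14]
13>7: swap(2,5), hi=4 ⇒ [5, 6, 10, 7, 9, 13, 8, 15, 16, 18, 14]
10>7: swap(2,4), hi=3 ⇒ [5, 6, 9, 7, 10, 13, 8, 15, 16, 18, 14]
9>7: swap(2,3), hi=2 ⇒ [5, 6, 7, 9, 10, 13, 8, 15, 16, 18, 14]
7=7: mid=3
done. lo=2 hi=2; A=[5, 6, 7, 9, 10, 13, 8, 15, 16, 18, 14]

[5, 6, 7, 9, 10, 13, 8, 15, 16, 18, 14]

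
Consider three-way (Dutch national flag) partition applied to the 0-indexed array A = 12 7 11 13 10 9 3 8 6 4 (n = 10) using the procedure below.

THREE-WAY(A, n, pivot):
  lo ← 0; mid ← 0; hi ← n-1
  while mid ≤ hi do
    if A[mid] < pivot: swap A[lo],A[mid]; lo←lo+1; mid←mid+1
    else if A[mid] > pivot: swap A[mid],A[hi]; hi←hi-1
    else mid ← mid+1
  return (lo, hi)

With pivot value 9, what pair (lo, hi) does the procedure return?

lo=0 mid=0 hi=9
12>9: swap(0,9), hi=8 ⇒ 4 7 11 13 10 9 3 8 6 12
4<9: swap(0,0), lo=1 mid=1 ⇒ 4 7 11 13 10 9 3 8 6 12
7<9: swap(1,1), lo=2 mid=2 ⇒ 4 7 11 13 10 9 3 8 6 12
11>9: swap(2,8), hi=7 ⇒ 4 7 6 13 10 9 3 8 11 12
6<9: swap(2,2), lo=3 mid=3 ⇒ 4 7 6 13 10 9 3 8 11 12
13>9: swap(3,7), hi=6 ⇒ 4 7 6 8 10 9 3 13 11 12
8<9: swap(3,3), lo=4 mid=4 ⇒ 4 7 6 8 10 9 3 13 11 12
10>9: swap(4,6), hi=5 ⇒ 4 7 6 8 3 9 10 13 11 12
3<9: swap(4,4), lo=5 mid=5 ⇒ 4 7 6 8 3 9 10 13 11 12
9=9: mid=6
done. lo=5 hi=5; A=4 7 6 8 3 9 10 13 11 12

(5, 5)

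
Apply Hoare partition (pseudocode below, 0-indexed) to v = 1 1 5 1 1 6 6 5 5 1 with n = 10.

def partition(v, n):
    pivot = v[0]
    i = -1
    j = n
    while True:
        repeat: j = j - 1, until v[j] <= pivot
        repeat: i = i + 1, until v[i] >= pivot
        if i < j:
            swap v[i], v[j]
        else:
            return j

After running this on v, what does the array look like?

pivot = v[0] = 1; i = -1, j = 10
j→9 (v[9]=1≤1), i→0 (v[0]=1≥1); i<j, swap → 1 1 5 1 1 6 6 5 5 1
j→4 (v[4]=1≤1), i→1 (v[1]=1≥1); i<j, swap → 1 1 5 1 1 6 6 5 5 1
j→3 (v[3]=1≤1), i→2 (v[2]=5≥1); i<j, swap → 1 1 1 5 1 6 6 5 5 1
j→2, i→3; i≥j, return j=2. v = 1 1 1 5 1 6 6 5 5 1

1 1 1 5 1 6 6 5 5 1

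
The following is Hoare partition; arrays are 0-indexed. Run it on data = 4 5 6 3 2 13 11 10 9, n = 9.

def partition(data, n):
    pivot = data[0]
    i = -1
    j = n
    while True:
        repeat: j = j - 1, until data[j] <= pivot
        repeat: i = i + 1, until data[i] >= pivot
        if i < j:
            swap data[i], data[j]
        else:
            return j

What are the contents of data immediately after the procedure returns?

2 3 6 5 4 13 11 10 9

pivot=4
j stops at 4 (2), i stops at 0 (4); swap ⇒ 2 5 6 3 4 13 11 10 9
j stops at 3 (3), i stops at 1 (5); swap ⇒ 2 3 6 5 4 13 11 10 9
j stops at 1, i stops at 2; i≥j ⇒ return 1. data=2 3 6 5 4 13 11 10 9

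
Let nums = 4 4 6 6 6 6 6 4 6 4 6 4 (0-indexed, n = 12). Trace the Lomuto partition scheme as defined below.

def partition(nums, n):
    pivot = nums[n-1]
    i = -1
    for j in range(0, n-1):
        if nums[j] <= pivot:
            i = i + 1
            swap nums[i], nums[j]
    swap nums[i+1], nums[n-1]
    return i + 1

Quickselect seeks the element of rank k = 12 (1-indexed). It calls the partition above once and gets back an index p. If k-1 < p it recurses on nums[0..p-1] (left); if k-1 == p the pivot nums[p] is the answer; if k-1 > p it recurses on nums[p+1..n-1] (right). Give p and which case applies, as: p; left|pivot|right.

pivot = nums[11] = 4; i = -1
j=0: nums[0]=4 ≤ 4 → i=0, swap nums[0],nums[0] (no change) → 4 4 6 6 6 6 6 4 6 4 6 4
j=1: nums[1]=4 ≤ 4 → i=1, swap nums[1],nums[1] (no change) → 4 4 6 6 6 6 6 4 6 4 6 4
j=2: nums[2]=6 > 4 → no swap
j=3: nums[3]=6 > 4 → no swap
j=4: nums[4]=6 > 4 → no swap
j=5: nums[5]=6 > 4 → no swap
j=6: nums[6]=6 > 4 → no swap
j=7: nums[7]=4 ≤ 4 → i=2, swap nums[2],nums[7] → 4 4 4 6 6 6 6 6 6 4 6 4
j=8: nums[8]=6 > 4 → no swap
j=9: nums[9]=4 ≤ 4 → i=3, swap nums[3],nums[9] → 4 4 4 4 6 6 6 6 6 6 6 4
j=10: nums[10]=6 > 4 → no swap
final swap nums[4],nums[11] → 4 4 4 4 4 6 6 6 6 6 6 6; return 4
p = 4; k-1 = 11 > 4 ⇒ right

4; right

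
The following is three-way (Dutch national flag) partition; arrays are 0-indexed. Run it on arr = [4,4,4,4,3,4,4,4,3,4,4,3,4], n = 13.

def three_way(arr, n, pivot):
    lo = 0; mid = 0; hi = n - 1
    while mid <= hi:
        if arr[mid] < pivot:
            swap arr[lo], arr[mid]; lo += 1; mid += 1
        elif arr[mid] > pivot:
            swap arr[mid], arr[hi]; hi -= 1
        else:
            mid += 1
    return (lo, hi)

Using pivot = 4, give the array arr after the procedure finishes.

lo=0 mid=0 hi=12
4=4: mid=1
4=4: mid=2
4=4: mid=3
4=4: mid=4
3<4: swap(0,4), lo=1 mid=5 ⇒ [3,4,4,4,4,4,4,4,3,4,4,3,4]
4=4: mid=6
4=4: mid=7
4=4: mid=8
3<4: swap(1,8), lo=2 mid=9 ⇒ [3,3,4,4,4,4,4,4,4,4,4,3,4]
4=4: mid=10
4=4: mid=11
3<4: swap(2,11), lo=3 mid=12 ⇒ [3,3,3,4,4,4,4,4,4,4,4,4,4]
4=4: mid=13
done. lo=3 hi=12; arr=[3,3,3,4,4,4,4,4,4,4,4,4,4]

[3,3,3,4,4,4,4,4,4,4,4,4,4]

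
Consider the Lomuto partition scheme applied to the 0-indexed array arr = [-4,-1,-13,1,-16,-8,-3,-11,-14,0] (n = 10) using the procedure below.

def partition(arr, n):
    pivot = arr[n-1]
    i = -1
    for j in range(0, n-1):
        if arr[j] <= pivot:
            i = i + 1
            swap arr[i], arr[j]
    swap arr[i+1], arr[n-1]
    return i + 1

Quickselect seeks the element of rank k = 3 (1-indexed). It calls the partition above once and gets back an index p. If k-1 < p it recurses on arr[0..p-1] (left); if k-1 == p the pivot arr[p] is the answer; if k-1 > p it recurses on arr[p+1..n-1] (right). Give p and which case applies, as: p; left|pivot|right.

8; left

pivot = arr[9] = 0; i = -1
j=0: arr[0]=-4 ≤ 0 → i=0, swap arr[0],arr[0] (no change) → [-4,-1,-13,1,-16,-8,-3,-11,-14,0]
j=1: arr[1]=-1 ≤ 0 → i=1, swap arr[1],arr[1] (no change) → [-4,-1,-13,1,-16,-8,-3,-11,-14,0]
j=2: arr[2]=-13 ≤ 0 → i=2, swap arr[2],arr[2] (no change) → [-4,-1,-13,1,-16,-8,-3,-11,-14,0]
j=3: arr[3]=1 > 0 → no swap
j=4: arr[4]=-16 ≤ 0 → i=3, swap arr[3],arr[4] → [-4,-1,-13,-16,1,-8,-3,-11,-14,0]
j=5: arr[5]=-8 ≤ 0 → i=4, swap arr[4],arr[5] → [-4,-1,-13,-16,-8,1,-3,-11,-14,0]
j=6: arr[6]=-3 ≤ 0 → i=5, swap arr[5],arr[6] → [-4,-1,-13,-16,-8,-3,1,-11,-14,0]
j=7: arr[7]=-11 ≤ 0 → i=6, swap arr[6],arr[7] → [-4,-1,-13,-16,-8,-3,-11,1,-14,0]
j=8: arr[8]=-14 ≤ 0 → i=7, swap arr[7],arr[8] → [-4,-1,-13,-16,-8,-3,-11,-14,1,0]
final swap arr[8],arr[9] → [-4,-1,-13,-16,-8,-3,-11,-14,0,1]; return 8
p = 8; k-1 = 2 < 8 ⇒ left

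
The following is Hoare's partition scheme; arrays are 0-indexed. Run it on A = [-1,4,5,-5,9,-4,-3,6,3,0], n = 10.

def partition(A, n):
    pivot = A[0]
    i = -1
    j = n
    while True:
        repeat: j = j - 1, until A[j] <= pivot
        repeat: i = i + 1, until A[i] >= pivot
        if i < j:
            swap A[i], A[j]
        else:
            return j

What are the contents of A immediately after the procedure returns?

[-3,-4,-5,5,9,4,-1,6,3,0]

pivot=-1
j stops at 6 (-3), i stops at 0 (-1); swap ⇒ [-3,4,5,-5,9,-4,-1,6,3,0]
j stops at 5 (-4), i stops at 1 (4); swap ⇒ [-3,-4,5,-5,9,4,-1,6,3,0]
j stops at 3 (-5), i stops at 2 (5); swap ⇒ [-3,-4,-5,5,9,4,-1,6,3,0]
j stops at 2, i stops at 3; i≥j ⇒ return 2. A=[-3,-4,-5,5,9,4,-1,6,3,0]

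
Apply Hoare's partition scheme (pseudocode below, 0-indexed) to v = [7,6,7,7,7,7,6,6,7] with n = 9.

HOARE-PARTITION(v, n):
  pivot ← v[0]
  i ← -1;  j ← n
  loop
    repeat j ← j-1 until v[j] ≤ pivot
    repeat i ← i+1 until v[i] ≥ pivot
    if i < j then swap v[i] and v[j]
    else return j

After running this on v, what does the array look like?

pivot=7
j stops at 8 (7), i stops at 0 (7); swap ⇒ [7,6,7,7,7,7,6,6,7]
j stops at 7 (6), i stops at 2 (7); swap ⇒ [7,6,6,7,7,7,6,7,7]
j stops at 6 (6), i stops at 3 (7); swap ⇒ [7,6,6,6,7,7,7,7,7]
j stops at 5 (7), i stops at 4 (7); swap ⇒ [7,6,6,6,7,7,7,7,7]
j stops at 4, i stops at 5; i≥j ⇒ return 4. v=[7,6,6,6,7,7,7,7,7]

[7,6,6,6,7,7,7,7,7]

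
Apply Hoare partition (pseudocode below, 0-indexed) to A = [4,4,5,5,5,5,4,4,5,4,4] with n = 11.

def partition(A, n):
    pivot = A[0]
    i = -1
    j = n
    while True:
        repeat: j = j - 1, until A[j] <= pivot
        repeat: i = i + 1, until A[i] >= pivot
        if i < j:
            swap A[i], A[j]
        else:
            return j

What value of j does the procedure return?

3

pivot=4
j stops at 10 (4), i stops at 0 (4); swap ⇒ [4,4,5,5,5,5,4,4,5,4,4]
j stops at 9 (4), i stops at 1 (4); swap ⇒ [4,4,5,5,5,5,4,4,5,4,4]
j stops at 7 (4), i stops at 2 (5); swap ⇒ [4,4,4,5,5,5,4,5,5,4,4]
j stops at 6 (4), i stops at 3 (5); swap ⇒ [4,4,4,4,5,5,5,5,5,4,4]
j stops at 3, i stops at 4; i≥j ⇒ return 3. A=[4,4,4,4,5,5,5,5,5,4,4]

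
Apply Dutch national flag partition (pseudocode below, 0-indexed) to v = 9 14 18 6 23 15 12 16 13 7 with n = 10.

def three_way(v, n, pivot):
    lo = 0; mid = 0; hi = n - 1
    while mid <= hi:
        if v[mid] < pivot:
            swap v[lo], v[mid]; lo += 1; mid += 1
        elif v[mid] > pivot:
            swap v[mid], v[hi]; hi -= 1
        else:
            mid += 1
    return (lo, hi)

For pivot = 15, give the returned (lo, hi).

(6, 6)

lo=0 mid=0 hi=9
9<15: swap(0,0), lo=1 mid=1 ⇒ 9 14 18 6 23 15 12 16 13 7
14<15: swap(1,1), lo=2 mid=2 ⇒ 9 14 18 6 23 15 12 16 13 7
18>15: swap(2,9), hi=8 ⇒ 9 14 7 6 23 15 12 16 13 18
7<15: swap(2,2), lo=3 mid=3 ⇒ 9 14 7 6 23 15 12 16 13 18
6<15: swap(3,3), lo=4 mid=4 ⇒ 9 14 7 6 23 15 12 16 13 18
23>15: swap(4,8), hi=7 ⇒ 9 14 7 6 13 15 12 16 23 18
13<15: swap(4,4), lo=5 mid=5 ⇒ 9 14 7 6 13 15 12 16 23 18
15=15: mid=6
12<15: swap(5,6), lo=6 mid=7 ⇒ 9 14 7 6 13 12 15 16 23 18
16>15: swap(7,7), hi=6 ⇒ 9 14 7 6 13 12 15 16 23 18
done. lo=6 hi=6; v=9 14 7 6 13 12 15 16 23 18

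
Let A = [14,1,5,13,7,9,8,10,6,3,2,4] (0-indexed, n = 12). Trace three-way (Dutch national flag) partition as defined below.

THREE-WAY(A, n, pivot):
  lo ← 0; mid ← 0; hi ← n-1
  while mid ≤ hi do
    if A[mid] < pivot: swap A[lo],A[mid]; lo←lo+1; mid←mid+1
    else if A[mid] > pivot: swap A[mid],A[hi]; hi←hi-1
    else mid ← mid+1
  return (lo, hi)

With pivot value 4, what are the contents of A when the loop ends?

[1,2,3,4,9,8,10,6,7,13,5,14]

pivot = 4; lo=0, mid=0, hi=11
A[mid]=14>4: swap A[0],A[11]; hi=10 → [4,1,5,13,7,9,8,10,6,3,2,14]
A[mid]=4=4: mid=1
A[mid]=1<4: swap A[0],A[1]; lo=1,mid=2 → [1,4,5,13,7,9,8,10,6,3,2,14]
A[mid]=5>4: swap A[2],A[10]; hi=9 → [1,4,2,13,7,9,8,10,6,3,5,14]
A[mid]=2<4: swap A[1],A[2]; lo=2,mid=3 → [1,2,4,13,7,9,8,10,6,3,5,14]
A[mid]=13>4: swap A[3],A[9]; hi=8 → [1,2,4,3,7,9,8,10,6,13,5,14]
A[mid]=3<4: swap A[2],A[3]; lo=3,mid=4 → [1,2,3,4,7,9,8,10,6,13,5,14]
A[mid]=7>4: swap A[4],A[8]; hi=7 → [1,2,3,4,6,9,8,10,7,13,5,14]
A[mid]=6>4: swap A[4],A[7]; hi=6 → [1,2,3,4,10,9,8,6,7,13,5,14]
A[mid]=10>4: swap A[4],A[6]; hi=5 → [1,2,3,4,8,9,10,6,7,13,5,14]
A[mid]=8>4: swap A[4],A[5]; hi=4 → [1,2,3,4,9,8,10,6,7,13,5,14]
A[mid]=9>4: swap A[4],A[4]; hi=3 → [1,2,3,4,9,8,10,6,7,13,5,14]
end: lo=3, hi=3; A = [1,2,3,4,9,8,10,6,7,13,5,14]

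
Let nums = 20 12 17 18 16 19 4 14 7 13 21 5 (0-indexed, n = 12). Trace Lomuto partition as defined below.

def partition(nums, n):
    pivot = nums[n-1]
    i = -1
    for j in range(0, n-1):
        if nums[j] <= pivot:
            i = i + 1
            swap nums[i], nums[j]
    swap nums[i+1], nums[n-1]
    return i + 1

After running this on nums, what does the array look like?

4 5 17 18 16 19 20 14 7 13 21 12

pivot=5, i=-1
j=0: 20>5, skip
j=1: 12>5, skip
j=2: 17>5, skip
j=3: 18>5, skip
j=4: 16>5, skip
j=5: 19>5, skip
j=6: 4≤5, i=0, swap(0,6) ⇒ 4 12 17 18 16 19 20 14 7 13 21 5
j=7: 14>5, skip
j=8: 7>5, skip
j=9: 13>5, skip
j=10: 21>5, skip
swap(1,11) ⇒ 4 5 17 18 16 19 20 14 7 13 21 12; return 1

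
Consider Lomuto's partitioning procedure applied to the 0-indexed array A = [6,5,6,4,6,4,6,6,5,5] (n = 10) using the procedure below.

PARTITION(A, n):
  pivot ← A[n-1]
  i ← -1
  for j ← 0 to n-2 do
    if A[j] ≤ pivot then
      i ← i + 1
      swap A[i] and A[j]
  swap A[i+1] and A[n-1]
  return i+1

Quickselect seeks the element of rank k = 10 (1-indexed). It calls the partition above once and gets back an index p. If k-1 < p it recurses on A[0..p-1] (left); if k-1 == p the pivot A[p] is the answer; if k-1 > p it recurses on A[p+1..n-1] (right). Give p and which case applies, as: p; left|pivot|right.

pivot = A[9] = 5; i = -1
j=0: A[0]=6 > 5 → no swap
j=1: A[1]=5 ≤ 5 → i=0, swap A[0],A[1] → [5,6,6,4,6,4,6,6,5,5]
j=2: A[2]=6 > 5 → no swap
j=3: A[3]=4 ≤ 5 → i=1, swap A[1],A[3] → [5,4,6,6,6,4,6,6,5,5]
j=4: A[4]=6 > 5 → no swap
j=5: A[5]=4 ≤ 5 → i=2, swap A[2],A[5] → [5,4,4,6,6,6,6,6,5,5]
j=6: A[6]=6 > 5 → no swap
j=7: A[7]=6 > 5 → no swap
j=8: A[8]=5 ≤ 5 → i=3, swap A[3],A[8] → [5,4,4,5,6,6,6,6,6,5]
final swap A[4],A[9] → [5,4,4,5,5,6,6,6,6,6]; return 4
p = 4; k-1 = 9 > 4 ⇒ right

4; right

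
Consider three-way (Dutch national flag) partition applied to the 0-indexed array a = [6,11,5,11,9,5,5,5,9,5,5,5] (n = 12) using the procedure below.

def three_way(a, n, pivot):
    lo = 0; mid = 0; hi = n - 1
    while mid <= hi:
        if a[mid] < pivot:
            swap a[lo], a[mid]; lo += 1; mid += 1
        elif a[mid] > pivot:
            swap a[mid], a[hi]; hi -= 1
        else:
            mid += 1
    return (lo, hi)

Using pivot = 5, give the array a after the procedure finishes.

lo=0 mid=0 hi=11
6>5: swap(0,11), hi=10 ⇒ [5,11,5,11,9,5,5,5,9,5,5,6]
5=5: mid=1
11>5: swap(1,10), hi=9 ⇒ [5,5,5,11,9,5,5,5,9,5,11,6]
5=5: mid=2
5=5: mid=3
11>5: swap(3,9), hi=8 ⇒ [5,5,5,5,9,5,5,5,9,11,11,6]
5=5: mid=4
9>5: swap(4,8), hi=7 ⇒ [5,5,5,5,9,5,5,5,9,11,11,6]
9>5: swap(4,7), hi=6 ⇒ [5,5,5,5,5,5,5,9,9,11,11,6]
5=5: mid=5
5=5: mid=6
5=5: mid=7
done. lo=0 hi=6; a=[5,5,5,5,5,5,5,9,9,11,11,6]

[5,5,5,5,5,5,5,9,9,11,11,6]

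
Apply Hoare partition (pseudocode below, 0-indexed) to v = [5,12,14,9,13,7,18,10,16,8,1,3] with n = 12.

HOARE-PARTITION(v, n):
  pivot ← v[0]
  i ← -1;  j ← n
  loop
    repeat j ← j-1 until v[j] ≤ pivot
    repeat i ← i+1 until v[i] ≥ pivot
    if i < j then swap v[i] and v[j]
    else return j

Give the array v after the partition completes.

pivot=5
j stops at 11 (3), i stops at 0 (5); swap ⇒ [3,12,14,9,13,7,18,10,16,8,1,5]
j stops at 10 (1), i stops at 1 (12); swap ⇒ [3,1,14,9,13,7,18,10,16,8,12,5]
j stops at 1, i stops at 2; i≥j ⇒ return 1. v=[3,1,14,9,13,7,18,10,16,8,12,5]

[3,1,14,9,13,7,18,10,16,8,12,5]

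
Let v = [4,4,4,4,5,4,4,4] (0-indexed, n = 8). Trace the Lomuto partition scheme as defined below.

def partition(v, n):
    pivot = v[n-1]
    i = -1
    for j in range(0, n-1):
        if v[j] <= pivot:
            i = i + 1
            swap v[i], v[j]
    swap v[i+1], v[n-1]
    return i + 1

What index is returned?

6

pivot = v[7] = 4; i = -1
j=0: v[0]=4 ≤ 4 → i=0, swap v[0],v[0] (no change) → [4,4,4,4,5,4,4,4]
j=1: v[1]=4 ≤ 4 → i=1, swap v[1],v[1] (no change) → [4,4,4,4,5,4,4,4]
j=2: v[2]=4 ≤ 4 → i=2, swap v[2],v[2] (no change) → [4,4,4,4,5,4,4,4]
j=3: v[3]=4 ≤ 4 → i=3, swap v[3],v[3] (no change) → [4,4,4,4,5,4,4,4]
j=4: v[4]=5 > 4 → no swap
j=5: v[5]=4 ≤ 4 → i=4, swap v[4],v[5] → [4,4,4,4,4,5,4,4]
j=6: v[6]=4 ≤ 4 → i=5, swap v[5],v[6] → [4,4,4,4,4,4,5,4]
final swap v[6],v[7] → [4,4,4,4,4,4,4,5]; return 6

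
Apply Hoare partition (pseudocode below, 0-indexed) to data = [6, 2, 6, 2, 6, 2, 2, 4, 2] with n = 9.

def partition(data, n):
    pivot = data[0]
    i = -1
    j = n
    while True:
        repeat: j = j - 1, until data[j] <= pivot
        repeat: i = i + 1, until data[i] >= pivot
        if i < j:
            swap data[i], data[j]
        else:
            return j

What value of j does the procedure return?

pivot=6
j stops at 8 (2), i stops at 0 (6); swap ⇒ [2, 2, 6, 2, 6, 2, 2, 4, 6]
j stops at 7 (4), i stops at 2 (6); swap ⇒ [2, 2, 4, 2, 6, 2, 2, 6, 6]
j stops at 6 (2), i stops at 4 (6); swap ⇒ [2, 2, 4, 2, 2, 2, 6, 6, 6]
j stops at 5, i stops at 6; i≥j ⇒ return 5. data=[2, 2, 4, 2, 2, 2, 6, 6, 6]

5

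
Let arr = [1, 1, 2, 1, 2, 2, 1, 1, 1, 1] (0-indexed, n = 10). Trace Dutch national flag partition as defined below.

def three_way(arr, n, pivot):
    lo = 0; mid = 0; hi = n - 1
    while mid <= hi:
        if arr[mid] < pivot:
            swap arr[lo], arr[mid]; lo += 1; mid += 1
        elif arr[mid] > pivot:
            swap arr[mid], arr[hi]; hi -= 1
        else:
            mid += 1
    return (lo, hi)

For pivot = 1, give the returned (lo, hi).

pivot = 1; lo=0, mid=0, hi=9
arr[mid]=1=1: mid=1
arr[mid]=1=1: mid=2
arr[mid]=2>1: swap arr[2],arr[9]; hi=8 → [1, 1, 1, 1, 2, 2, 1, 1, 1, 2]
arr[mid]=1=1: mid=3
arr[mid]=1=1: mid=4
arr[mid]=2>1: swap arr[4],arr[8]; hi=7 → [1, 1, 1, 1, 1, 2, 1, 1, 2, 2]
arr[mid]=1=1: mid=5
arr[mid]=2>1: swap arr[5],arr[7]; hi=6 → [1, 1, 1, 1, 1, 1, 1, 2, 2, 2]
arr[mid]=1=1: mid=6
arr[mid]=1=1: mid=7
end: lo=0, hi=6; arr = [1, 1, 1, 1, 1, 1, 1, 2, 2, 2]

(0, 6)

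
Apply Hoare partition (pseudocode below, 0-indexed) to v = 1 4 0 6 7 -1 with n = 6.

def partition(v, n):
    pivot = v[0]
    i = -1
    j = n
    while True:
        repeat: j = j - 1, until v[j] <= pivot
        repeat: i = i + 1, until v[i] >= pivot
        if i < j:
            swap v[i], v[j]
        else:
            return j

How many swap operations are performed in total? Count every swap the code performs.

pivot = v[0] = 1; i = -1, j = 6
j→5 (v[5]=-1≤1), i→0 (v[0]=1≥1); i<j, swap → -1 4 0 6 7 1
j→2 (v[2]=0≤1), i→1 (v[1]=4≥1); i<j, swap → -1 0 4 6 7 1
j→1, i→2; i≥j, return j=1. v = -1 0 4 6 7 1

2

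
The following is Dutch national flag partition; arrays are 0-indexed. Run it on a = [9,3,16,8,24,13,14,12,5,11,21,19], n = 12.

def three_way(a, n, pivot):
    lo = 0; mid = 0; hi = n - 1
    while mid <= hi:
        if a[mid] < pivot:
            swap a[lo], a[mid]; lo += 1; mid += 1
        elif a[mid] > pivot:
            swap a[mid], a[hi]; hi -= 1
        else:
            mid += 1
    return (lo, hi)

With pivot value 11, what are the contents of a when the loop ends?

[9,3,8,5,11,14,12,13,24,21,19,16]

lo=0 mid=0 hi=11
9<11: swap(0,0), lo=1 mid=1 ⇒ [9,3,16,8,24,13,14,12,5,11,21,19]
3<11: swap(1,1), lo=2 mid=2 ⇒ [9,3,16,8,24,13,14,12,5,11,21,19]
16>11: swap(2,11), hi=10 ⇒ [9,3,19,8,24,13,14,12,5,11,21,16]
19>11: swap(2,10), hi=9 ⇒ [9,3,21,8,24,13,14,12,5,11,19,16]
21>11: swap(2,9), hi=8 ⇒ [9,3,11,8,24,13,14,12,5,21,19,16]
11=11: mid=3
8<11: swap(2,3), lo=3 mid=4 ⇒ [9,3,8,11,24,13,14,12,5,21,19,16]
24>11: swap(4,8), hi=7 ⇒ [9,3,8,11,5,13,14,12,24,21,19,16]
5<11: swap(3,4), lo=4 mid=5 ⇒ [9,3,8,5,11,13,14,12,24,21,19,16]
13>11: swap(5,7), hi=6 ⇒ [9,3,8,5,11,12,14,13,24,21,19,16]
12>11: swap(5,6), hi=5 ⇒ [9,3,8,5,11,14,12,13,24,21,19,16]
14>11: swap(5,5), hi=4 ⇒ [9,3,8,5,11,14,12,13,24,21,19,16]
done. lo=4 hi=4; a=[9,3,8,5,11,14,12,13,24,21,19,16]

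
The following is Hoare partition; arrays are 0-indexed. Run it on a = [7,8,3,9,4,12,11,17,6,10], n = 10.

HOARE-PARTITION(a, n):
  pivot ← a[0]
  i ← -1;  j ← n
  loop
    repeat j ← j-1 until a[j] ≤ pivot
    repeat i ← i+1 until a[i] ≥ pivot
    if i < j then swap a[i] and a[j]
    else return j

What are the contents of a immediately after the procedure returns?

[6,4,3,9,8,12,11,17,7,10]

pivot=7
j stops at 8 (6), i stops at 0 (7); swap ⇒ [6,8,3,9,4,12,11,17,7,10]
j stops at 4 (4), i stops at 1 (8); swap ⇒ [6,4,3,9,8,12,11,17,7,10]
j stops at 2, i stops at 3; i≥j ⇒ return 2. a=[6,4,3,9,8,12,11,17,7,10]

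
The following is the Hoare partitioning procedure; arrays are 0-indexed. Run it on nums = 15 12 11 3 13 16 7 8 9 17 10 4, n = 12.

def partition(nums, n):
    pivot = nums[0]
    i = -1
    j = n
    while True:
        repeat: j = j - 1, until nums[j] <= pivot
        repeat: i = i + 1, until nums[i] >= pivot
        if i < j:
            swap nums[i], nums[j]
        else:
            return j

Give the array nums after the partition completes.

pivot = nums[0] = 15; i = -1, j = 12
j→11 (nums[11]=4≤15), i→0 (nums[0]=15≥15); i<j, swap → 4 12 11 3 13 16 7 8 9 17 10 15
j→10 (nums[10]=10≤15), i→5 (nums[5]=16≥15); i<j, swap → 4 12 11 3 13 10 7 8 9 17 16 15
j→8, i→9; i≥j, return j=8. nums = 4 12 11 3 13 10 7 8 9 17 16 15

4 12 11 3 13 10 7 8 9 17 16 15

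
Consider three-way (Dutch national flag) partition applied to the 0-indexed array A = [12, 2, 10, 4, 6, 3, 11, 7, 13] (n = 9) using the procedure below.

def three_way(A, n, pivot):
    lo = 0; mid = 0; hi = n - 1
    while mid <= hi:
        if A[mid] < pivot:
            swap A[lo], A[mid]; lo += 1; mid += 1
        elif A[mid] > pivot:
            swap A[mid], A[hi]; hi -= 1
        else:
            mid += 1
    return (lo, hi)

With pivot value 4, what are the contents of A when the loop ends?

[3, 2, 4, 6, 10, 11, 7, 13, 12]

lo=0 mid=0 hi=8
12>4: swap(0,8), hi=7 ⇒ [13, 2, 10, 4, 6, 3, 11, 7, 12]
13>4: swap(0,7), hi=6 ⇒ [7, 2, 10, 4, 6, 3, 11, 13, 12]
7>4: swap(0,6), hi=5 ⇒ [11, 2, 10, 4, 6, 3, 7, 13, 12]
11>4: swap(0,5), hi=4 ⇒ [3, 2, 10, 4, 6, 11, 7, 13, 12]
3<4: swap(0,0), lo=1 mid=1 ⇒ [3, 2, 10, 4, 6, 11, 7, 13, 12]
2<4: swap(1,1), lo=2 mid=2 ⇒ [3, 2, 10, 4, 6, 11, 7, 13, 12]
10>4: swap(2,4), hi=3 ⇒ [3, 2, 6, 4, 10, 11, 7, 13, 12]
6>4: swap(2,3), hi=2 ⇒ [3, 2, 4, 6, 10, 11, 7, 13, 12]
4=4: mid=3
done. lo=2 hi=2; A=[3, 2, 4, 6, 10, 11, 7, 13, 12]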